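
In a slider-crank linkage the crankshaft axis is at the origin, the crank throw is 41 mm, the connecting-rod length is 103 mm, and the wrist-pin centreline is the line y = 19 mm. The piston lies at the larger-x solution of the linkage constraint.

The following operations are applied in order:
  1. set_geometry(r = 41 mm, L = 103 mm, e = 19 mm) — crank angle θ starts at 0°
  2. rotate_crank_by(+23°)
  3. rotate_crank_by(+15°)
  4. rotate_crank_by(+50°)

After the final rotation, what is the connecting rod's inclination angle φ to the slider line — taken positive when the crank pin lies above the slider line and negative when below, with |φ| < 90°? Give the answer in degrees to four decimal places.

set_geometry: r = 41 mm, L = 103 mm, e = 19 mm; θ ← 0°
rotate_crank_by(+23°): θ ← 0° +23° = 23°
rotate_crank_by(+15°): θ ← 23° +15° = 38°
rotate_crank_by(+50°): θ ← 38° +50° = 88°
crank pin P = (r cos θ, r sin θ) = (1.430879, 40.975024)
h = r sin θ − e = 40.975024 − 19 = 21.975024
sin φ = h / L = 21.975024 / 103 = 0.21334975
φ = arcsin(0.21334975) = 12.318729°

12.3187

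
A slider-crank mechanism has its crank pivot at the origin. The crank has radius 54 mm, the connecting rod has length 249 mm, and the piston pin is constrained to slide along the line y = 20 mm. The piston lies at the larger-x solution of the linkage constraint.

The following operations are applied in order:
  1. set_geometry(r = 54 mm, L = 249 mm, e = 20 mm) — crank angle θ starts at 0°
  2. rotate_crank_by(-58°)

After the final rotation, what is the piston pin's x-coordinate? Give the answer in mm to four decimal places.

268.7657

set_geometry: r = 54 mm, L = 249 mm, e = 20 mm; θ ← 0°
rotate_crank_by(-58°): θ ← 0° -58° = -58°
crank pin P = (r cos θ, r sin θ) = (28.615640, -45.794597)
h = r sin θ − e = -45.794597 − 20 = -65.794597
x = r cos θ + √(L² − h²) = 28.615640 + √(62001.0 − 4328.9290) = 28.615640 + 240.150101 = 268.765741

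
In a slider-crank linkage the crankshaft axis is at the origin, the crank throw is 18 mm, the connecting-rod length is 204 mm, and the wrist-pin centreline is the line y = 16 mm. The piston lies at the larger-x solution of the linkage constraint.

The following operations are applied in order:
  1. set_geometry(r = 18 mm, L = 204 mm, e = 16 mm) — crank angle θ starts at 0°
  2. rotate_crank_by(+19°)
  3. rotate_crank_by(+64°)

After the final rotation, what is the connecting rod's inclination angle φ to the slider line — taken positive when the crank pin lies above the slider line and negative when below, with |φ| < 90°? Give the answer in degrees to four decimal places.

set_geometry: r = 18 mm, L = 204 mm, e = 16 mm; θ ← 0°
rotate_crank_by(+19°): θ ← 0° +19° = 19°
rotate_crank_by(+64°): θ ← 19° +64° = 83°
crank pin P = (r cos θ, r sin θ) = (2.193648, 17.865831)
h = r sin θ − e = 17.865831 − 16 = 1.865831
sin φ = h / L = 1.865831 / 204 = 0.00914623
φ = arcsin(0.00914623) = 0.524048°

0.5240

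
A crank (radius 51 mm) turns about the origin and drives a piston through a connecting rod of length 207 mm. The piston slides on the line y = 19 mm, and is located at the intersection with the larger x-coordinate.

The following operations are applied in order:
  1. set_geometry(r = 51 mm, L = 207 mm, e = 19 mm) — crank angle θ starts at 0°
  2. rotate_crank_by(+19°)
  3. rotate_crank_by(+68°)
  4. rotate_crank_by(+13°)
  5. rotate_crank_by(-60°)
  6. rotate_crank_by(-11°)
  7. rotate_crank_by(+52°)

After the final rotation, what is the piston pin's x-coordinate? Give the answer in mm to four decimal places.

set_geometry: r = 51 mm, L = 207 mm, e = 19 mm; θ ← 0°
rotate_crank_by(+19°): θ ← 0° +19° = 19°
rotate_crank_by(+68°): θ ← 19° +68° = 87°
rotate_crank_by(+13°): θ ← 87° +13° = 100°
rotate_crank_by(-60°): θ ← 100° -60° = 40°
rotate_crank_by(-11°): θ ← 40° -11° = 29°
rotate_crank_by(+52°): θ ← 29° +52° = 81°
crank pin P = (r cos θ, r sin θ) = (7.978158, 50.372105)
h = r sin θ − e = 50.372105 − 19 = 31.372105
x = r cos θ + √(L² − h²) = 7.978158 + √(42849.0 − 984.2090) = 7.978158 + 204.608873 = 212.587031

212.5870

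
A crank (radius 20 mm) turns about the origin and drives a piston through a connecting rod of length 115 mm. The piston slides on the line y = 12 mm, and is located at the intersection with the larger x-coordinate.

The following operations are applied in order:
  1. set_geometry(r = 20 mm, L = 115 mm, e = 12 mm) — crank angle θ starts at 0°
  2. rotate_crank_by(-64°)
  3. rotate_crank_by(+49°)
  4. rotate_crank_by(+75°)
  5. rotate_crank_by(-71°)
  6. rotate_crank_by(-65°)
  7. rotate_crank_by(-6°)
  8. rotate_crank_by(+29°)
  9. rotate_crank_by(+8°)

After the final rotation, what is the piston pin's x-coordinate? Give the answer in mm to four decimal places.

126.1314

set_geometry: r = 20 mm, L = 115 mm, e = 12 mm; θ ← 0°
rotate_crank_by(-64°): θ ← 0° -64° = -64°
rotate_crank_by(+49°): θ ← -64° +49° = -15°
rotate_crank_by(+75°): θ ← -15° +75° = 60°
rotate_crank_by(-71°): θ ← 60° -71° = -11°
rotate_crank_by(-65°): θ ← -11° -65° = -76°
rotate_crank_by(-6°): θ ← -76° -6° = -82°
rotate_crank_by(+29°): θ ← -82° +29° = -53°
rotate_crank_by(+8°): θ ← -53° +8° = -45°
crank pin P = (r cos θ, r sin θ) = (14.142136, -14.142136)
h = r sin θ − e = -14.142136 − 12 = -26.142136
x = r cos θ + √(L² − h²) = 14.142136 + √(13225.0 − 683.4113) = 14.142136 + 111.989235 = 126.131371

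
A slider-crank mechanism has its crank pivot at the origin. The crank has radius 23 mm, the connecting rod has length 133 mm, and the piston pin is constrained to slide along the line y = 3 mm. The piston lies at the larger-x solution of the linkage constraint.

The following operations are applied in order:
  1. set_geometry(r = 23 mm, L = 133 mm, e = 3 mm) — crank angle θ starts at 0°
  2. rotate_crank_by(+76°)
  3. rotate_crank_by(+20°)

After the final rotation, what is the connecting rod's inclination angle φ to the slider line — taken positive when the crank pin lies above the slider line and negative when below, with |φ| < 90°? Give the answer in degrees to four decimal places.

8.5938

set_geometry: r = 23 mm, L = 133 mm, e = 3 mm; θ ← 0°
rotate_crank_by(+76°): θ ← 0° +76° = 76°
rotate_crank_by(+20°): θ ← 76° +20° = 96°
crank pin P = (r cos θ, r sin θ) = (-2.404155, 22.874004)
h = r sin θ − e = 22.874004 − 3 = 19.874004
sin φ = h / L = 19.874004 / 133 = 0.14942860
φ = arcsin(0.14942860) = 8.593814°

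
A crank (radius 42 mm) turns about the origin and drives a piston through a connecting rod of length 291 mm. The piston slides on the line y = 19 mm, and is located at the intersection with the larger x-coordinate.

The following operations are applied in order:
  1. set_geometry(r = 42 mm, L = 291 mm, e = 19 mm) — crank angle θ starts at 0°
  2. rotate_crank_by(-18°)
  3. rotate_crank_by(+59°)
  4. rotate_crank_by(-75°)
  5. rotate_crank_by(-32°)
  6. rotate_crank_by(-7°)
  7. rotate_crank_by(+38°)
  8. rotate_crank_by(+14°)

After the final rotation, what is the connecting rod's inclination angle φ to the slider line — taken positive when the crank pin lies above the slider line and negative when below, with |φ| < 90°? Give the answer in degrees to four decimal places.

set_geometry: r = 42 mm, L = 291 mm, e = 19 mm; θ ← 0°
rotate_crank_by(-18°): θ ← 0° -18° = -18°
rotate_crank_by(+59°): θ ← -18° +59° = 41°
rotate_crank_by(-75°): θ ← 41° -75° = -34°
rotate_crank_by(-32°): θ ← -34° -32° = -66°
rotate_crank_by(-7°): θ ← -66° -7° = -73°
rotate_crank_by(+38°): θ ← -73° +38° = -35°
rotate_crank_by(+14°): θ ← -35° +14° = -21°
crank pin P = (r cos θ, r sin θ) = (39.210378, -15.051454)
h = r sin θ − e = -15.051454 − 19 = -34.051454
sin φ = h / L = -34.051454 / 291 = -0.11701531
φ = arcsin(-0.11701531) = -6.719878°

-6.7199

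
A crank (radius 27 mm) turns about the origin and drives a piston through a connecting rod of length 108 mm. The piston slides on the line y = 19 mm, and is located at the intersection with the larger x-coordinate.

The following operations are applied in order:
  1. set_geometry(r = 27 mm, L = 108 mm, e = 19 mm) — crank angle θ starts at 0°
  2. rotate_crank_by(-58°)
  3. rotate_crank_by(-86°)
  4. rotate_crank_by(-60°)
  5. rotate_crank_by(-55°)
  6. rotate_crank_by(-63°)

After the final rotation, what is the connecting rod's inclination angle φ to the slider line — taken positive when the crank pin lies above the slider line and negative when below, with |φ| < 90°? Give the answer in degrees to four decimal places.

set_geometry: r = 27 mm, L = 108 mm, e = 19 mm; θ ← 0°
rotate_crank_by(-58°): θ ← 0° -58° = -58°
rotate_crank_by(-86°): θ ← -58° -86° = -144°
rotate_crank_by(-60°): θ ← -144° -60° = -204°
rotate_crank_by(-55°): θ ← -204° -55° = -259°
rotate_crank_by(-63°): θ ← -259° -63° = -322°
crank pin P = (r cos θ, r sin θ) = (21.276290, 16.622860)
h = r sin θ − e = 16.622860 − 19 = -2.377140
sin φ = h / L = -2.377140 / 108 = -0.02201056
φ = arcsin(-0.02201056) = -1.261214°

-1.2612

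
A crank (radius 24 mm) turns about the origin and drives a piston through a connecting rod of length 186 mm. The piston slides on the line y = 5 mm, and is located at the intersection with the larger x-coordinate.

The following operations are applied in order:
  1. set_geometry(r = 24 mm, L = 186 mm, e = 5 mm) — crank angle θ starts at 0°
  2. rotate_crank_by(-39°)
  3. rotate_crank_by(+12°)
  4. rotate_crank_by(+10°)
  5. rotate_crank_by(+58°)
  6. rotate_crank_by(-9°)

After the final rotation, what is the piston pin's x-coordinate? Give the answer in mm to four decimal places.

206.1930

set_geometry: r = 24 mm, L = 186 mm, e = 5 mm; θ ← 0°
rotate_crank_by(-39°): θ ← 0° -39° = -39°
rotate_crank_by(+12°): θ ← -39° +12° = -27°
rotate_crank_by(+10°): θ ← -27° +10° = -17°
rotate_crank_by(+58°): θ ← -17° +58° = 41°
rotate_crank_by(-9°): θ ← 41° -9° = 32°
crank pin P = (r cos θ, r sin θ) = (20.353154, 12.718062)
h = r sin θ − e = 12.718062 − 5 = 7.718062
x = r cos θ + √(L² − h²) = 20.353154 + √(34596.0 − 59.5685) = 20.353154 + 185.839801 = 206.192955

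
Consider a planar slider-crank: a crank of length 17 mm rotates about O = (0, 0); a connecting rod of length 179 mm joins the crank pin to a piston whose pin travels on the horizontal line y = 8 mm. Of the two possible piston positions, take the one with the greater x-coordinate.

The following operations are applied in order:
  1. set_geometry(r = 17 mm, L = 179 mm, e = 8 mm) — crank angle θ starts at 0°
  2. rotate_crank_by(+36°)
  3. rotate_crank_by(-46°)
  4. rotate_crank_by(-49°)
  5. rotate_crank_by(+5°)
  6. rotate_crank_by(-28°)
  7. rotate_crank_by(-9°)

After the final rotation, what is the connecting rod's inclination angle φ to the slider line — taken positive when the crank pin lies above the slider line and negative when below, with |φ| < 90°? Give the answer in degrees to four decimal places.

-8.0276

set_geometry: r = 17 mm, L = 179 mm, e = 8 mm; θ ← 0°
rotate_crank_by(+36°): θ ← 0° +36° = 36°
rotate_crank_by(-46°): θ ← 36° -46° = -10°
rotate_crank_by(-49°): θ ← -10° -49° = -59°
rotate_crank_by(+5°): θ ← -59° +5° = -54°
rotate_crank_by(-28°): θ ← -54° -28° = -82°
rotate_crank_by(-9°): θ ← -82° -9° = -91°
crank pin P = (r cos θ, r sin θ) = (-0.296691, -16.997411)
h = r sin θ − e = -16.997411 − 8 = -24.997411
sin φ = h / L = -24.997411 / 179 = -0.13965034
φ = arcsin(-0.13965034) = -8.027613°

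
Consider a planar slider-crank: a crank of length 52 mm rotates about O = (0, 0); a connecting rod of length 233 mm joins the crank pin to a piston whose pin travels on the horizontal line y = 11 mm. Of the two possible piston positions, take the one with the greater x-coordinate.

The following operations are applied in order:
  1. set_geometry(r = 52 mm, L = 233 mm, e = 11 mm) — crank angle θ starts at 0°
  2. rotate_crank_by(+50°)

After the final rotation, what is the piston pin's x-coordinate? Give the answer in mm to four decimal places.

set_geometry: r = 52 mm, L = 233 mm, e = 11 mm; θ ← 0°
rotate_crank_by(+50°): θ ← 0° +50° = 50°
crank pin P = (r cos θ, r sin θ) = (33.424956, 39.834311)
h = r sin θ − e = 39.834311 − 11 = 28.834311
x = r cos θ + √(L² − h²) = 33.424956 + √(54289.0 − 831.4175) = 33.424956 + 231.208959 = 264.633914

264.6339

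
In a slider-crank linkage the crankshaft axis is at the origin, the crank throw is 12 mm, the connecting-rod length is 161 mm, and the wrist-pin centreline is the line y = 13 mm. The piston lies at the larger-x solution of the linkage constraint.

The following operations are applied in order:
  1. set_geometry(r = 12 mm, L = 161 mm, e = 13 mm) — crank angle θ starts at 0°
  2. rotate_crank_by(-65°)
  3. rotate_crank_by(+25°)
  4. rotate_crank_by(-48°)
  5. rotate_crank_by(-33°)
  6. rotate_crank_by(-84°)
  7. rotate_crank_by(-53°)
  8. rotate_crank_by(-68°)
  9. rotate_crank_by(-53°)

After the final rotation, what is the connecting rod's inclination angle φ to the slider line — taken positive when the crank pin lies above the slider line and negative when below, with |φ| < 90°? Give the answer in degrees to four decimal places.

-6.0278

set_geometry: r = 12 mm, L = 161 mm, e = 13 mm; θ ← 0°
rotate_crank_by(-65°): θ ← 0° -65° = -65°
rotate_crank_by(+25°): θ ← -65° +25° = -40°
rotate_crank_by(-48°): θ ← -40° -48° = -88°
rotate_crank_by(-33°): θ ← -88° -33° = -121°
rotate_crank_by(-84°): θ ← -121° -84° = -205°
rotate_crank_by(-53°): θ ← -205° -53° = -258°
rotate_crank_by(-68°): θ ← -258° -68° = -326°
rotate_crank_by(-53°): θ ← -326° -53° = -379°
crank pin P = (r cos θ, r sin θ) = (11.346223, -3.906818)
h = r sin θ − e = -3.906818 − 13 = -16.906818
sin φ = h / L = -16.906818 / 161 = -0.10501129
φ = arcsin(-0.10501129) = -6.027817°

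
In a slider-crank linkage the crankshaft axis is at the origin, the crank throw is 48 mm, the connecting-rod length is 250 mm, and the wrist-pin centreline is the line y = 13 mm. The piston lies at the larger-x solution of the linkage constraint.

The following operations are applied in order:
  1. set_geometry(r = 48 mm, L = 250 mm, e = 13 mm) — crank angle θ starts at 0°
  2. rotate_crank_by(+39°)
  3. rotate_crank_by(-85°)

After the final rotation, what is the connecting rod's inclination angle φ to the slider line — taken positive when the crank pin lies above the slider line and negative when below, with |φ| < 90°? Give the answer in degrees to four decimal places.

set_geometry: r = 48 mm, L = 250 mm, e = 13 mm; θ ← 0°
rotate_crank_by(+39°): θ ← 0° +39° = 39°
rotate_crank_by(-85°): θ ← 39° -85° = -46°
crank pin P = (r cos θ, r sin θ) = (33.343602, -34.528310)
h = r sin θ − e = -34.528310 − 13 = -47.528310
sin φ = h / L = -47.528310 / 250 = -0.19011324
φ = arcsin(-0.19011324) = -10.959393°

-10.9594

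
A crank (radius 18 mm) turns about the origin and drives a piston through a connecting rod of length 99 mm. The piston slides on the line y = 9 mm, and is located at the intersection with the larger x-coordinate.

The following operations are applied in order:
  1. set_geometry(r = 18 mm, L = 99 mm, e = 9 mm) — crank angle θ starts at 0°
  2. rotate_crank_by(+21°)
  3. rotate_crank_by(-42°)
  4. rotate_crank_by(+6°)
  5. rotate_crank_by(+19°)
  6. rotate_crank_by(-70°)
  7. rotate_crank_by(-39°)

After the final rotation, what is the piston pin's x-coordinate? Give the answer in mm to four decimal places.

set_geometry: r = 18 mm, L = 99 mm, e = 9 mm; θ ← 0°
rotate_crank_by(+21°): θ ← 0° +21° = 21°
rotate_crank_by(-42°): θ ← 21° -42° = -21°
rotate_crank_by(+6°): θ ← -21° +6° = -15°
rotate_crank_by(+19°): θ ← -15° +19° = 4°
rotate_crank_by(-70°): θ ← 4° -70° = -66°
rotate_crank_by(-39°): θ ← -66° -39° = -105°
crank pin P = (r cos θ, r sin θ) = (-4.658743, -17.386665)
h = r sin θ − e = -17.386665 − 9 = -26.386665
x = r cos θ + √(L² − h²) = -4.658743 + √(9801.0 − 696.2561) = -4.658743 + 95.418782 = 90.760039

90.7600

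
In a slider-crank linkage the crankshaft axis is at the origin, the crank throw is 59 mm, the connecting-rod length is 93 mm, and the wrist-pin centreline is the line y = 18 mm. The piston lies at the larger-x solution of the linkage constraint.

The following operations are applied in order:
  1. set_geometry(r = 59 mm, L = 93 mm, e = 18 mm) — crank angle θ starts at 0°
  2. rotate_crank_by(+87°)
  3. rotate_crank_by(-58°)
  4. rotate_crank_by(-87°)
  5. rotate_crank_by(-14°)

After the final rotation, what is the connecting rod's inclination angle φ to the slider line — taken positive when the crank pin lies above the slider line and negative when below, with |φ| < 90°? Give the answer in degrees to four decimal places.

set_geometry: r = 59 mm, L = 93 mm, e = 18 mm; θ ← 0°
rotate_crank_by(+87°): θ ← 0° +87° = 87°
rotate_crank_by(-58°): θ ← 87° -58° = 29°
rotate_crank_by(-87°): θ ← 29° -87° = -58°
rotate_crank_by(-14°): θ ← -58° -14° = -72°
crank pin P = (r cos θ, r sin θ) = (18.232003, -56.112334)
h = r sin θ − e = -56.112334 − 18 = -74.112334
sin φ = h / L = -74.112334 / 93 = -0.79690682
φ = arcsin(-0.79690682) = -52.835733°

-52.8357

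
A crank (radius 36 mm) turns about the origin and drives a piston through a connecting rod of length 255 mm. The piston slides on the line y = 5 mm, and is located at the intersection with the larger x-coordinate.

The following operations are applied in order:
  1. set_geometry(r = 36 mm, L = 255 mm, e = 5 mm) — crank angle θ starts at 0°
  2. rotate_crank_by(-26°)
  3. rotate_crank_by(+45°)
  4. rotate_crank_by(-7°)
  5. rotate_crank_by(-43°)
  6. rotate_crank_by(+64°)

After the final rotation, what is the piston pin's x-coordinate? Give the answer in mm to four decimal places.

set_geometry: r = 36 mm, L = 255 mm, e = 5 mm; θ ← 0°
rotate_crank_by(-26°): θ ← 0° -26° = -26°
rotate_crank_by(+45°): θ ← -26° +45° = 19°
rotate_crank_by(-7°): θ ← 19° -7° = 12°
rotate_crank_by(-43°): θ ← 12° -43° = -31°
rotate_crank_by(+64°): θ ← -31° +64° = 33°
crank pin P = (r cos θ, r sin θ) = (30.192140, 19.607005)
h = r sin θ − e = 19.607005 − 5 = 14.607005
x = r cos θ + √(L² − h²) = 30.192140 + √(65025.0 − 213.3646) = 30.192140 + 254.581294 = 284.773435

284.7734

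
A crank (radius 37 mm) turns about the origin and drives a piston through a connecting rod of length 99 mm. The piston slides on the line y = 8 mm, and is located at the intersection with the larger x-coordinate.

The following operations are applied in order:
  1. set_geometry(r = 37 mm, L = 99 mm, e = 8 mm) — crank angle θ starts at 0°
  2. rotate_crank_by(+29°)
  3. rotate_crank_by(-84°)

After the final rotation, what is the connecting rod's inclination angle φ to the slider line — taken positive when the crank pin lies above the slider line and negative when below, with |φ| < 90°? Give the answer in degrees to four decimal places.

-22.7652

set_geometry: r = 37 mm, L = 99 mm, e = 8 mm; θ ← 0°
rotate_crank_by(+29°): θ ← 0° +29° = 29°
rotate_crank_by(-84°): θ ← 29° -84° = -55°
crank pin P = (r cos θ, r sin θ) = (21.222328, -30.308626)
h = r sin θ − e = -30.308626 − 8 = -38.308626
sin φ = h / L = -38.308626 / 99 = -0.38695581
φ = arcsin(-0.38695581) = -22.765213°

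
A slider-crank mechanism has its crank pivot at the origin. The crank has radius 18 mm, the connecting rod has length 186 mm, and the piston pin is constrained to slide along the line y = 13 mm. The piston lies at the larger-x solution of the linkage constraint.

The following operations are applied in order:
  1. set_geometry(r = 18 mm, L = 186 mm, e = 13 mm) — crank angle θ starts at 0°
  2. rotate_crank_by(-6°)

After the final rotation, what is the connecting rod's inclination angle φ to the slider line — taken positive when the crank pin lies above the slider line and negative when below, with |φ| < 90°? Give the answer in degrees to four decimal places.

-4.5890

set_geometry: r = 18 mm, L = 186 mm, e = 13 mm; θ ← 0°
rotate_crank_by(-6°): θ ← 0° -6° = -6°
crank pin P = (r cos θ, r sin θ) = (17.901394, -1.881512)
h = r sin θ − e = -1.881512 − 13 = -14.881512
sin φ = h / L = -14.881512 / 186 = -0.08000813
φ = arcsin(-0.08000813) = -4.589033°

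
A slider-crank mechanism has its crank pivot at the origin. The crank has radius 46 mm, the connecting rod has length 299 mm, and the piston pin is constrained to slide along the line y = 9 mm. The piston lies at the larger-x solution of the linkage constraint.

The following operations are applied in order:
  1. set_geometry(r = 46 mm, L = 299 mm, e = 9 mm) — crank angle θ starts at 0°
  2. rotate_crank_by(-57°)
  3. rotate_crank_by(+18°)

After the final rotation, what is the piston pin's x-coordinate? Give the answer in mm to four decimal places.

332.3307

set_geometry: r = 46 mm, L = 299 mm, e = 9 mm; θ ← 0°
rotate_crank_by(-57°): θ ← 0° -57° = -57°
rotate_crank_by(+18°): θ ← -57° +18° = -39°
crank pin P = (r cos θ, r sin θ) = (35.748714, -28.948738)
h = r sin θ − e = -28.948738 − 9 = -37.948738
x = r cos θ + √(L² − h²) = 35.748714 + √(89401.0 − 1440.1067) = 35.748714 + 296.582018 = 332.330732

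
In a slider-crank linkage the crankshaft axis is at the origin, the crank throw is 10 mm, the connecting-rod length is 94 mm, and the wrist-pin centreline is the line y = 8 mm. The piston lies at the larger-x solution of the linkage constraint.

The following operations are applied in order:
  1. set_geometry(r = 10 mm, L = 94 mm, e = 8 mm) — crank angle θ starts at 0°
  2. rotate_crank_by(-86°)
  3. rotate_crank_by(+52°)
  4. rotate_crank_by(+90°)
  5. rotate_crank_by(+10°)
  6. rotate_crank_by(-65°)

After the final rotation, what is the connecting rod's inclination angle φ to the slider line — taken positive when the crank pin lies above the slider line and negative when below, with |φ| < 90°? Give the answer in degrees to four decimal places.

set_geometry: r = 10 mm, L = 94 mm, e = 8 mm; θ ← 0°
rotate_crank_by(-86°): θ ← 0° -86° = -86°
rotate_crank_by(+52°): θ ← -86° +52° = -34°
rotate_crank_by(+90°): θ ← -34° +90° = 56°
rotate_crank_by(+10°): θ ← 56° +10° = 66°
rotate_crank_by(-65°): θ ← 66° -65° = 1°
crank pin P = (r cos θ, r sin θ) = (9.998477, 0.174524)
h = r sin θ − e = 0.174524 − 8 = -7.825476
sin φ = h / L = -7.825476 / 94 = -0.08324974
φ = arcsin(-0.08324974) = -4.775386°

-4.7754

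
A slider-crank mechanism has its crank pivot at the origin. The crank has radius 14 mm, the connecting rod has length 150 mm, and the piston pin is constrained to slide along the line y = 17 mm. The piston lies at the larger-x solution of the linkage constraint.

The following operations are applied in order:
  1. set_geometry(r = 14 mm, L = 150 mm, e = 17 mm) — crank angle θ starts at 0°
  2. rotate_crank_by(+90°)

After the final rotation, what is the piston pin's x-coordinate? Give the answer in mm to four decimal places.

set_geometry: r = 14 mm, L = 150 mm, e = 17 mm; θ ← 0°
rotate_crank_by(+90°): θ ← 0° +90° = 90°
crank pin P = (r cos θ, r sin θ) = (0.000000, 14.000000)
h = r sin θ − e = 14.000000 − 17 = -3.000000
x = r cos θ + √(L² − h²) = 0.000000 + √(22500.0 − 9.0000) = 0.000000 + 149.969997 = 149.969997

149.9700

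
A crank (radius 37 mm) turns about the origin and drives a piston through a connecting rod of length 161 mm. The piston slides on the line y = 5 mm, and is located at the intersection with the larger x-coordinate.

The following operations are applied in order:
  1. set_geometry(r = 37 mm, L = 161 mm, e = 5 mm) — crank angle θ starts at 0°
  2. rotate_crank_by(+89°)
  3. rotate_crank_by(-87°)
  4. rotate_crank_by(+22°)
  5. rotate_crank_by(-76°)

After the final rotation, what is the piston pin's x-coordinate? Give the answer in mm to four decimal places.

180.1146

set_geometry: r = 37 mm, L = 161 mm, e = 5 mm; θ ← 0°
rotate_crank_by(+89°): θ ← 0° +89° = 89°
rotate_crank_by(-87°): θ ← 89° -87° = 2°
rotate_crank_by(+22°): θ ← 2° +22° = 24°
rotate_crank_by(-76°): θ ← 24° -76° = -52°
crank pin P = (r cos θ, r sin θ) = (22.779475, -29.156398)
h = r sin θ − e = -29.156398 − 5 = -34.156398
x = r cos θ + √(L² − h²) = 22.779475 + √(25921.0 − 1166.6595) = 22.779475 + 157.335122 = 180.114596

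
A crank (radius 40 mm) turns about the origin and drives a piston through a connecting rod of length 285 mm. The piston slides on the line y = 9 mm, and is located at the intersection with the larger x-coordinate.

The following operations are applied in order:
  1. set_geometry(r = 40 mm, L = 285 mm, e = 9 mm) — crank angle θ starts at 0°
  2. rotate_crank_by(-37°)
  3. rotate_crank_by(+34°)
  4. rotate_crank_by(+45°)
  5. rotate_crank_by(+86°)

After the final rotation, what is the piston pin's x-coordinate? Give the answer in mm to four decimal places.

259.4824

set_geometry: r = 40 mm, L = 285 mm, e = 9 mm; θ ← 0°
rotate_crank_by(-37°): θ ← 0° -37° = -37°
rotate_crank_by(+34°): θ ← -37° +34° = -3°
rotate_crank_by(+45°): θ ← -3° +45° = 42°
rotate_crank_by(+86°): θ ← 42° +86° = 128°
crank pin P = (r cos θ, r sin θ) = (-24.626459, 31.520430)
h = r sin θ − e = 31.520430 − 9 = 22.520430
x = r cos θ + √(L² − h²) = -24.626459 + √(81225.0 − 507.1698) = -24.626459 + 284.108835 = 259.482376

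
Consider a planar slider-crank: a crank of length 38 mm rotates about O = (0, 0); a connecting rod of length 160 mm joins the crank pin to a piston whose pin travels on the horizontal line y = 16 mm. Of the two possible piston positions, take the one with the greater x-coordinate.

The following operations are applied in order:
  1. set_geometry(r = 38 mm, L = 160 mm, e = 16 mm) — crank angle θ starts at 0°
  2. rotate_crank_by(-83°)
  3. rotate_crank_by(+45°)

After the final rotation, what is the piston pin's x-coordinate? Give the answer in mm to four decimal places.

set_geometry: r = 38 mm, L = 160 mm, e = 16 mm; θ ← 0°
rotate_crank_by(-83°): θ ← 0° -83° = -83°
rotate_crank_by(+45°): θ ← -83° +45° = -38°
crank pin P = (r cos θ, r sin θ) = (29.944409, -23.395136)
h = r sin θ − e = -23.395136 − 16 = -39.395136
x = r cos θ + √(L² − h²) = 29.944409 + √(25600.0 − 1551.9767) = 29.944409 + 155.074251 = 185.018659

185.0187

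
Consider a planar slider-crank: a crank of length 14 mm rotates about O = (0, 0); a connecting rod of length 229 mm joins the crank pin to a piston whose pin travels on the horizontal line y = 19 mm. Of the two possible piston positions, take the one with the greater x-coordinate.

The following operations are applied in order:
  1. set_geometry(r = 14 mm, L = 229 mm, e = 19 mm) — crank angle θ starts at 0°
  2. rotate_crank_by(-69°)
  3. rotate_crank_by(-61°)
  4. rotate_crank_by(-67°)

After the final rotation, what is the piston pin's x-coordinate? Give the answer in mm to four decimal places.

215.1260

set_geometry: r = 14 mm, L = 229 mm, e = 19 mm; θ ← 0°
rotate_crank_by(-69°): θ ← 0° -69° = -69°
rotate_crank_by(-61°): θ ← -69° -61° = -130°
rotate_crank_by(-67°): θ ← -130° -67° = -197°
crank pin P = (r cos θ, r sin θ) = (-13.388267, 4.093204)
h = r sin θ − e = 4.093204 − 19 = -14.906796
x = r cos θ + √(L² − h²) = -13.388267 + √(52441.0 − 222.2126) = -13.388267 + 228.514305 = 215.126038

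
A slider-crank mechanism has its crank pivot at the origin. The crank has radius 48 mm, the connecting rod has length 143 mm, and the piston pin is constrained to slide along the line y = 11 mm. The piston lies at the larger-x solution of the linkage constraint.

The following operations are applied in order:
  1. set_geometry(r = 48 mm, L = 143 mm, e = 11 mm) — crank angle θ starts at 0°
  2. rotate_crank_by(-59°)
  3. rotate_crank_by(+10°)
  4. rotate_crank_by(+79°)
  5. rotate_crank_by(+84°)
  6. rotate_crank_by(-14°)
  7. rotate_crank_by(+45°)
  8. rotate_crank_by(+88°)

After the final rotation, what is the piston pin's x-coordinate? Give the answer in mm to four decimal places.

105.3332

set_geometry: r = 48 mm, L = 143 mm, e = 11 mm; θ ← 0°
rotate_crank_by(-59°): θ ← 0° -59° = -59°
rotate_crank_by(+10°): θ ← -59° +10° = -49°
rotate_crank_by(+79°): θ ← -49° +79° = 30°
rotate_crank_by(+84°): θ ← 30° +84° = 114°
rotate_crank_by(-14°): θ ← 114° -14° = 100°
rotate_crank_by(+45°): θ ← 100° +45° = 145°
rotate_crank_by(+88°): θ ← 145° +88° = 233°
crank pin P = (r cos θ, r sin θ) = (-28.887121, -38.334504)
h = r sin θ − e = -38.334504 − 11 = -49.334504
x = r cos θ + √(L² − h²) = -28.887121 + √(20449.0 − 2433.8933) = -28.887121 + 134.220366 = 105.333245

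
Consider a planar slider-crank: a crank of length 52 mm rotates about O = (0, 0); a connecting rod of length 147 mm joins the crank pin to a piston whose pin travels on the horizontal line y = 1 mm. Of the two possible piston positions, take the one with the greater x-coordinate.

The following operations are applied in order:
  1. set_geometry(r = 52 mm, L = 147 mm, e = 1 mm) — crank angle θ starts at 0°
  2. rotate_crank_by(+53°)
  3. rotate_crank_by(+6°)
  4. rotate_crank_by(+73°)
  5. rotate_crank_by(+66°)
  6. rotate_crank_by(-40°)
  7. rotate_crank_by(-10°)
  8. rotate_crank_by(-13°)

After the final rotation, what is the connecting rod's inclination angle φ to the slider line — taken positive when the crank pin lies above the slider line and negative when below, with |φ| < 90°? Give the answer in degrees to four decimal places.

set_geometry: r = 52 mm, L = 147 mm, e = 1 mm; θ ← 0°
rotate_crank_by(+53°): θ ← 0° +53° = 53°
rotate_crank_by(+6°): θ ← 53° +6° = 59°
rotate_crank_by(+73°): θ ← 59° +73° = 132°
rotate_crank_by(+66°): θ ← 132° +66° = 198°
rotate_crank_by(-40°): θ ← 198° -40° = 158°
rotate_crank_by(-10°): θ ← 158° -10° = 148°
rotate_crank_by(-13°): θ ← 148° -13° = 135°
crank pin P = (r cos θ, r sin θ) = (-36.769553, 36.769553)
h = r sin θ − e = 36.769553 − 1 = 35.769553
sin φ = h / L = 35.769553 / 147 = 0.24333029
φ = arcsin(0.24333029) = 14.083181°

14.0832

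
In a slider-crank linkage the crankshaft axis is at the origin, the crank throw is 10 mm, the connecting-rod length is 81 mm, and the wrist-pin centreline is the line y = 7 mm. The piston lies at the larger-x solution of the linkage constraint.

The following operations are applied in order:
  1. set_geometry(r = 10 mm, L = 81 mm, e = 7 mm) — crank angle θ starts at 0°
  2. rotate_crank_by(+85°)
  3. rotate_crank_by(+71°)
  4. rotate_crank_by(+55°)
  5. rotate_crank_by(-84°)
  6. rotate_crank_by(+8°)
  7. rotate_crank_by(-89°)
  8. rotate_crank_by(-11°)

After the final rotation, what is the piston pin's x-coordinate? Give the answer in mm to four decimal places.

89.1817

set_geometry: r = 10 mm, L = 81 mm, e = 7 mm; θ ← 0°
rotate_crank_by(+85°): θ ← 0° +85° = 85°
rotate_crank_by(+71°): θ ← 85° +71° = 156°
rotate_crank_by(+55°): θ ← 156° +55° = 211°
rotate_crank_by(-84°): θ ← 211° -84° = 127°
rotate_crank_by(+8°): θ ← 127° +8° = 135°
rotate_crank_by(-89°): θ ← 135° -89° = 46°
rotate_crank_by(-11°): θ ← 46° -11° = 35°
crank pin P = (r cos θ, r sin θ) = (8.191520, 5.735764)
h = r sin θ − e = 5.735764 − 7 = -1.264236
x = r cos θ + √(L² − h²) = 8.191520 + √(6561.0 − 1.5983) = 8.191520 + 80.990133 = 89.181654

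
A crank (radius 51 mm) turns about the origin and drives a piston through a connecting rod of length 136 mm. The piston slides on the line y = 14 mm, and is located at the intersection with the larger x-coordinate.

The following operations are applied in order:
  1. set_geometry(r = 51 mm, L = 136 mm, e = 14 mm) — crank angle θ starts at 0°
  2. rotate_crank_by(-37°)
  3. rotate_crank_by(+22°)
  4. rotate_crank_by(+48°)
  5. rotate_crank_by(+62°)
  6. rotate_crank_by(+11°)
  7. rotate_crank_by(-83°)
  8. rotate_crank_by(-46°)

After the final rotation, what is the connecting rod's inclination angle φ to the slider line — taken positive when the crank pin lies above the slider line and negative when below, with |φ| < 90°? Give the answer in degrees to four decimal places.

-14.4459

set_geometry: r = 51 mm, L = 136 mm, e = 14 mm; θ ← 0°
rotate_crank_by(-37°): θ ← 0° -37° = -37°
rotate_crank_by(+22°): θ ← -37° +22° = -15°
rotate_crank_by(+48°): θ ← -15° +48° = 33°
rotate_crank_by(+62°): θ ← 33° +62° = 95°
rotate_crank_by(+11°): θ ← 95° +11° = 106°
rotate_crank_by(-83°): θ ← 106° -83° = 23°
rotate_crank_by(-46°): θ ← 23° -46° = -23°
crank pin P = (r cos θ, r sin θ) = (46.945748, -19.927288)
h = r sin θ − e = -19.927288 − 14 = -33.927288
sin φ = h / L = -33.927288 / 136 = -0.24946535
φ = arcsin(-0.24946535) = -14.445877°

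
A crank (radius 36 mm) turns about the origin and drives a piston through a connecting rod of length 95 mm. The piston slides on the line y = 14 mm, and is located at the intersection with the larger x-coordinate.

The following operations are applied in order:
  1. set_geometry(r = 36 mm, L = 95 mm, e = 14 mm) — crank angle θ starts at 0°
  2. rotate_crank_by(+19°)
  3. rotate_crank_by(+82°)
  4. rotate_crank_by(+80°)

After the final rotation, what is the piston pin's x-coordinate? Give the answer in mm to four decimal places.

set_geometry: r = 36 mm, L = 95 mm, e = 14 mm; θ ← 0°
rotate_crank_by(+19°): θ ← 0° +19° = 19°
rotate_crank_by(+82°): θ ← 19° +82° = 101°
rotate_crank_by(+80°): θ ← 101° +80° = 181°
crank pin P = (r cos θ, r sin θ) = (-35.994517, -0.628287)
h = r sin θ − e = -0.628287 − 14 = -14.628287
x = r cos θ + √(L² − h²) = -35.994517 + √(9025.0 − 213.9868) = -35.994517 + 93.866998 = 57.872481

57.8725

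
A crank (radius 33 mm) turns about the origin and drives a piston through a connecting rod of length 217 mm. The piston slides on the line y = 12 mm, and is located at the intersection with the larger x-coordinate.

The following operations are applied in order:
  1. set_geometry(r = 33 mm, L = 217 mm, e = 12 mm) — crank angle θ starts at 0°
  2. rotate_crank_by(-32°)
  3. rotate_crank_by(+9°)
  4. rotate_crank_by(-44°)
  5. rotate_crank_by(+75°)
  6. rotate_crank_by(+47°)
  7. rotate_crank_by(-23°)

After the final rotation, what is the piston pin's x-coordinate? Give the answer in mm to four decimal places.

244.9162

set_geometry: r = 33 mm, L = 217 mm, e = 12 mm; θ ← 0°
rotate_crank_by(-32°): θ ← 0° -32° = -32°
rotate_crank_by(+9°): θ ← -32° +9° = -23°
rotate_crank_by(-44°): θ ← -23° -44° = -67°
rotate_crank_by(+75°): θ ← -67° +75° = 8°
rotate_crank_by(+47°): θ ← 8° +47° = 55°
rotate_crank_by(-23°): θ ← 55° -23° = 32°
crank pin P = (r cos θ, r sin θ) = (27.985587, 17.487336)
h = r sin θ − e = 17.487336 − 12 = 5.487336
x = r cos θ + √(L² − h²) = 27.985587 + √(47089.0 − 30.1109) = 27.985587 + 216.930609 = 244.916196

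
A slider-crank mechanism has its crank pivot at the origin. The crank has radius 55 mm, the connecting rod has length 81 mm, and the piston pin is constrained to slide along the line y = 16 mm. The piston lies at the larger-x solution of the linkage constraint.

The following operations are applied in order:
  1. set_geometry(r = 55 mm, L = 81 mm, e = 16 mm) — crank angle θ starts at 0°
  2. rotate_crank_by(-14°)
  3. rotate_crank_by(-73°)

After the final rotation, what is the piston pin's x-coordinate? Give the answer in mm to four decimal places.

42.0026

set_geometry: r = 55 mm, L = 81 mm, e = 16 mm; θ ← 0°
rotate_crank_by(-14°): θ ← 0° -14° = -14°
rotate_crank_by(-73°): θ ← -14° -73° = -87°
crank pin P = (r cos θ, r sin θ) = (2.878478, -54.924624)
h = r sin θ − e = -54.924624 − 16 = -70.924624
x = r cos θ + √(L² − h²) = 2.878478 + √(6561.0 − 5030.3023) = 2.878478 + 39.124131 = 42.002609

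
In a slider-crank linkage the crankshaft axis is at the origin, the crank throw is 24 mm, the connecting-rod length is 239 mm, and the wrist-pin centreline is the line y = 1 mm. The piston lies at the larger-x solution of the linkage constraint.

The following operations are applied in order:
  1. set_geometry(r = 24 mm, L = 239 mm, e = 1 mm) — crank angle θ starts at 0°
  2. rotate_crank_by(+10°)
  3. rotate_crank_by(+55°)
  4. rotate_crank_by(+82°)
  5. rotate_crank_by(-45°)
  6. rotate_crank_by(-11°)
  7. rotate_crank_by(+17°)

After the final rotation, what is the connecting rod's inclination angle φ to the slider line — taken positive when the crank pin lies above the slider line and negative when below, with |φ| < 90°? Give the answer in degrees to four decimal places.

5.2395

set_geometry: r = 24 mm, L = 239 mm, e = 1 mm; θ ← 0°
rotate_crank_by(+10°): θ ← 0° +10° = 10°
rotate_crank_by(+55°): θ ← 10° +55° = 65°
rotate_crank_by(+82°): θ ← 65° +82° = 147°
rotate_crank_by(-45°): θ ← 147° -45° = 102°
rotate_crank_by(-11°): θ ← 102° -11° = 91°
rotate_crank_by(+17°): θ ← 91° +17° = 108°
crank pin P = (r cos θ, r sin θ) = (-7.416408, 22.825356)
h = r sin θ − e = 22.825356 − 1 = 21.825356
sin φ = h / L = 21.825356 / 239 = 0.09131948
φ = arcsin(0.09131948) = 5.239521°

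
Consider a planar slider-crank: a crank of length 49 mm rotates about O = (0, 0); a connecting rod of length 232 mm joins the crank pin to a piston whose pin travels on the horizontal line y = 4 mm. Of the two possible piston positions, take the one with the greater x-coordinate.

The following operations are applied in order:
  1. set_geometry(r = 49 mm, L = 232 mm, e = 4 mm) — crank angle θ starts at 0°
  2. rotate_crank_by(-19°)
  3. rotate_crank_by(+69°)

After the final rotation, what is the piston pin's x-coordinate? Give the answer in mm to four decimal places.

261.0599

set_geometry: r = 49 mm, L = 232 mm, e = 4 mm; θ ← 0°
rotate_crank_by(-19°): θ ← 0° -19° = -19°
rotate_crank_by(+69°): θ ← -19° +69° = 50°
crank pin P = (r cos θ, r sin θ) = (31.496593, 37.536178)
h = r sin θ − e = 37.536178 − 4 = 33.536178
x = r cos θ + √(L² − h²) = 31.496593 + √(53824.0 − 1124.6752) = 31.496593 + 229.563335 = 261.059928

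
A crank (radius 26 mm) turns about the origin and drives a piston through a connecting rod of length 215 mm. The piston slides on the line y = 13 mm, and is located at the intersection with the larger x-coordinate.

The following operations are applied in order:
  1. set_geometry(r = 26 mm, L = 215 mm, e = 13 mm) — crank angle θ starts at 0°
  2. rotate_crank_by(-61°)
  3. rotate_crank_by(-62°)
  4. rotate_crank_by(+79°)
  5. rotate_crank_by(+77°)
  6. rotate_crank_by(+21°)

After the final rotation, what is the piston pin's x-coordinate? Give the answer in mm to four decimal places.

230.1322

set_geometry: r = 26 mm, L = 215 mm, e = 13 mm; θ ← 0°
rotate_crank_by(-61°): θ ← 0° -61° = -61°
rotate_crank_by(-62°): θ ← -61° -62° = -123°
rotate_crank_by(+79°): θ ← -123° +79° = -44°
rotate_crank_by(+77°): θ ← -44° +77° = 33°
rotate_crank_by(+21°): θ ← 33° +21° = 54°
crank pin P = (r cos θ, r sin θ) = (15.282417, 21.034442)
h = r sin θ − e = 21.034442 − 13 = 8.034442
x = r cos θ + √(L² − h²) = 15.282417 + √(46225.0 − 64.5523) = 15.282417 + 214.849826 = 230.132243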